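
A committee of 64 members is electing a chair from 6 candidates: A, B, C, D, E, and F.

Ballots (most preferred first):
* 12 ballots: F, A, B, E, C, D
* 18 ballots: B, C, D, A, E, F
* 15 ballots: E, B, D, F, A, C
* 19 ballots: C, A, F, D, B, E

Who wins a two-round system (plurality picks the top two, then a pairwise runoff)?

B

Round 1 first-place votes: A 0, B 18, C 19, D 0, E 15, F 12. C and B advance.
Runoff: C is ranked above B on 19 ballots, B above C on 45.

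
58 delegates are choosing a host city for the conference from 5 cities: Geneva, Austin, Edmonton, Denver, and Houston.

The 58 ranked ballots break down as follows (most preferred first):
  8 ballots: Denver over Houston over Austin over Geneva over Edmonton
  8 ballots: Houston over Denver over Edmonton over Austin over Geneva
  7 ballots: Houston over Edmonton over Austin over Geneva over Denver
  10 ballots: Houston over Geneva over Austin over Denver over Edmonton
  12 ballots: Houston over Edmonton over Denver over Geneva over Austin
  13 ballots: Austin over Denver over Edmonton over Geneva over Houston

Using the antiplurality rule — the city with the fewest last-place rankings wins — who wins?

Last-place votes: Geneva 8, Austin 12, Edmonton 18, Denver 7, Houston 13.

Denver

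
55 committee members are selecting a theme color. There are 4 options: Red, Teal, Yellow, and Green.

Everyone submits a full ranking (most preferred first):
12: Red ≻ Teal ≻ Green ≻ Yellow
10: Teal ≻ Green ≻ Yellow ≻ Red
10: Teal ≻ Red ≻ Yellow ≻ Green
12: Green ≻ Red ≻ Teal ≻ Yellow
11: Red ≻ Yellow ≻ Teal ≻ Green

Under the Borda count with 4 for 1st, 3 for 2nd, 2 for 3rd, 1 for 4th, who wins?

Red

Red: 12×4 + 10×1 + 10×3 + 12×3 + 11×4 = 168
Teal: 12×3 + 10×4 + 10×4 + 12×2 + 11×2 = 162
Yellow: 12×1 + 10×2 + 10×2 + 12×1 + 11×3 = 97
Green: 12×2 + 10×3 + 10×1 + 12×4 + 11×1 = 123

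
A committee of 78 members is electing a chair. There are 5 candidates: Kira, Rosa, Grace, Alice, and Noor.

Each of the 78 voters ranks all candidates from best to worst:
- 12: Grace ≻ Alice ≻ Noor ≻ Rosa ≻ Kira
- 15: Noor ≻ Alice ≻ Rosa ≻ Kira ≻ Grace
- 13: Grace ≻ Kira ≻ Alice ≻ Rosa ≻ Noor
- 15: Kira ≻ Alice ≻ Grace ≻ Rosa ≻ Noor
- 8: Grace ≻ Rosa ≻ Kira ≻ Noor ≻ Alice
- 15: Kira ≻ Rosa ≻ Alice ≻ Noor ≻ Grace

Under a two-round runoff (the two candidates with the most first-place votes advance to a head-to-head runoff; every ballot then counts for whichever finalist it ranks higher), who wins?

Kira

Round 1 first-place votes: Kira 30, Rosa 0, Grace 33, Alice 0, Noor 15. Grace and Kira advance.
Runoff: Grace is ranked above Kira on 33 ballots, Kira above Grace on 45.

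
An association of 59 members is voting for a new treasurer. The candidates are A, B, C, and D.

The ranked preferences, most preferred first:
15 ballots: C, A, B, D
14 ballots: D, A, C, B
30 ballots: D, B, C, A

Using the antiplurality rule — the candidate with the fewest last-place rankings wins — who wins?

Last-place votes: A 30, B 14, C 0, D 15.

C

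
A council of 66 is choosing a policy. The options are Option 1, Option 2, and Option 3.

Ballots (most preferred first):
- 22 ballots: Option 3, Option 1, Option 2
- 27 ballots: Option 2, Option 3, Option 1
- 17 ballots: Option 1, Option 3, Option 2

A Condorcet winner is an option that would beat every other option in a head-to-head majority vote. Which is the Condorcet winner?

Option 3 vs Option 1: 49–17
Option 3 vs Option 2: 39–27
Option 3 beats every other option.

Option 3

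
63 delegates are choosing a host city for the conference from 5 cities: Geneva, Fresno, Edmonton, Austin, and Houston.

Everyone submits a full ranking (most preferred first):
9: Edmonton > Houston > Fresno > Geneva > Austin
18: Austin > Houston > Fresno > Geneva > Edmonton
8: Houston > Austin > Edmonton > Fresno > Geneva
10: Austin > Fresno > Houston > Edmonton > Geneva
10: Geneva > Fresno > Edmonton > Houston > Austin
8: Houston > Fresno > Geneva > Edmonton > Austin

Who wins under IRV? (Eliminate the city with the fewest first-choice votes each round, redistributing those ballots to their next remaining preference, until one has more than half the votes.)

Round 1: Geneva 10, Fresno 0, Edmonton 9, Austin 28, Houston 16. Fresno eliminated.
Round 2: Geneva 10, Edmonton 9, Austin 28, Houston 16. Edmonton eliminated.
Round 3: Geneva 10, Austin 28, Houston 25. Geneva eliminated.
Round 4: Austin 28, Houston 35. Houston has a majority (≥32).

Houston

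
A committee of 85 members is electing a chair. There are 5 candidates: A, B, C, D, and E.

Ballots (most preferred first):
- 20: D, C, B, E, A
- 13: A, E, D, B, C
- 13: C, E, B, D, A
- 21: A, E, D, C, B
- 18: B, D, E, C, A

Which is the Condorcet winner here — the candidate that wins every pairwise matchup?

E

E vs A: 51–34
E vs B: 47–38
E vs C: 52–33
E vs D: 47–38
E beats every other candidate.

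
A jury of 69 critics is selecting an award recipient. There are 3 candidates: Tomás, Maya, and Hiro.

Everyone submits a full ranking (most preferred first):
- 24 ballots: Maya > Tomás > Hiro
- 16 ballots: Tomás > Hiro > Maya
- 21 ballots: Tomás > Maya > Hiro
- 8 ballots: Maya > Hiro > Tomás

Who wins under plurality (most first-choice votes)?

Tomás

First-place votes: Tomás 37, Maya 32, Hiro 0.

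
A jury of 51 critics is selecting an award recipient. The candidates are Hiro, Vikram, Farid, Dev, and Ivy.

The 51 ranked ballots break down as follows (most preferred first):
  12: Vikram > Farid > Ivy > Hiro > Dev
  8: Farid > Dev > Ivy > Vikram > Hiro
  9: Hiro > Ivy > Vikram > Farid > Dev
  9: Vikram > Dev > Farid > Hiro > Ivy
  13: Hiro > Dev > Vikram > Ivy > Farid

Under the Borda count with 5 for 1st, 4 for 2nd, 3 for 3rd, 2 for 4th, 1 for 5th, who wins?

Vikram

Hiro: 12×2 + 8×1 + 9×5 + 9×2 + 13×5 = 160
Vikram: 12×5 + 8×2 + 9×3 + 9×5 + 13×3 = 187
Farid: 12×4 + 8×5 + 9×2 + 9×3 + 13×1 = 146
Dev: 12×1 + 8×4 + 9×1 + 9×4 + 13×4 = 141
Ivy: 12×3 + 8×3 + 9×4 + 9×1 + 13×2 = 131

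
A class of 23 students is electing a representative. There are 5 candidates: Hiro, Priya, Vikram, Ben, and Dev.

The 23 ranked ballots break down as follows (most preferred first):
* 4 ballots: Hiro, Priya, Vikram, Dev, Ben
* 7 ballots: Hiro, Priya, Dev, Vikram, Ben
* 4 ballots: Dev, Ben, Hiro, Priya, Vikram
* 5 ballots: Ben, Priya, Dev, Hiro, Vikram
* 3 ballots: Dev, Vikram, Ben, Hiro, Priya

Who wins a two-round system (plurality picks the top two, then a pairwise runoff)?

Round 1 first-place votes: Hiro 11, Priya 0, Vikram 0, Ben 5, Dev 7. Hiro and Dev advance.
Runoff: Hiro is ranked above Dev on 11 ballots, Dev above Hiro on 12.

Dev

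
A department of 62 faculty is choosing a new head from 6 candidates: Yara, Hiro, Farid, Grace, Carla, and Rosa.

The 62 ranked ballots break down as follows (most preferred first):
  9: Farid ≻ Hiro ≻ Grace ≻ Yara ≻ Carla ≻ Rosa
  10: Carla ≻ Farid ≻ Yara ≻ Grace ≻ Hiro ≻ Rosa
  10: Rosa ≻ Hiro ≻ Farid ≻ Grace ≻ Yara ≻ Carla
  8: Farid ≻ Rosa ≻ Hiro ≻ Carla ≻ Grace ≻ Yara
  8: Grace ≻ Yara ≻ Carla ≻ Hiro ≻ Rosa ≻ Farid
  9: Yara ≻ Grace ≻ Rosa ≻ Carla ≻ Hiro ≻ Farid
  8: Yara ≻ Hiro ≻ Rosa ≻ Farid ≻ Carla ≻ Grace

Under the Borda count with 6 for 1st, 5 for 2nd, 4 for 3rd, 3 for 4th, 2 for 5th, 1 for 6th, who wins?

Yara

Yara: 9×3 + 10×4 + 10×2 + 8×1 + 8×5 + 9×6 + 8×6 = 237
Hiro: 9×5 + 10×2 + 10×5 + 8×4 + 8×3 + 9×2 + 8×5 = 229
Farid: 9×6 + 10×5 + 10×4 + 8×6 + 8×1 + 9×1 + 8×3 = 233
Grace: 9×4 + 10×3 + 10×3 + 8×2 + 8×6 + 9×5 + 8×1 = 213
Carla: 9×2 + 10×6 + 10×1 + 8×3 + 8×4 + 9×3 + 8×2 = 187
Rosa: 9×1 + 10×1 + 10×6 + 8×5 + 8×2 + 9×4 + 8×4 = 203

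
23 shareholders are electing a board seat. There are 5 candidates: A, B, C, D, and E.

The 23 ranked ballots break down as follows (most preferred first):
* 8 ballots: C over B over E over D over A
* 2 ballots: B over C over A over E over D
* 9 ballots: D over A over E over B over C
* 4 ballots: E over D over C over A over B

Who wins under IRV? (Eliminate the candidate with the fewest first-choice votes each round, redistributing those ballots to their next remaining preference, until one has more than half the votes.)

D

Round 1: A 0, B 2, C 8, D 9, E 4. A eliminated.
Round 2: B 2, C 8, D 9, E 4. B eliminated.
Round 3: C 10, D 9, E 4. E eliminated.
Round 4: C 10, D 13. D has a majority (≥12).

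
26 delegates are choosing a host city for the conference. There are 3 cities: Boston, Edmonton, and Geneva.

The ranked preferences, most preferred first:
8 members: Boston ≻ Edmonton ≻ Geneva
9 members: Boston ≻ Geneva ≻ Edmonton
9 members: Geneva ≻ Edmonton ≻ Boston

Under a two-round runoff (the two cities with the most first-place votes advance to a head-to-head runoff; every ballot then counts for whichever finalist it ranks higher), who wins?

Boston

Round 1 first-place votes: Boston 17, Edmonton 0, Geneva 9. Boston and Geneva advance.
Runoff: Boston is ranked above Geneva on 17 ballots, Geneva above Boston on 9.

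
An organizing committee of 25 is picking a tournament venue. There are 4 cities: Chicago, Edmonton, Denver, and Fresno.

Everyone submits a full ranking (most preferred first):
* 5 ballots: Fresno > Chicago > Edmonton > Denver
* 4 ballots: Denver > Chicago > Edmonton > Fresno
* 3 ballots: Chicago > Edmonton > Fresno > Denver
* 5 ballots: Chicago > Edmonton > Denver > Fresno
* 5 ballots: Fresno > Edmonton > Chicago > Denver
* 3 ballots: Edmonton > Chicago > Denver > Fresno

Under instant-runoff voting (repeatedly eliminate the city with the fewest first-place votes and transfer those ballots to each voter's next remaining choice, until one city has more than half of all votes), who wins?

Chicago

Round 1: Chicago 8, Edmonton 3, Denver 4, Fresno 10. Edmonton eliminated.
Round 2: Chicago 11, Denver 4, Fresno 10. Denver eliminated.
Round 3: Chicago 15, Fresno 10. Chicago has a majority (≥13).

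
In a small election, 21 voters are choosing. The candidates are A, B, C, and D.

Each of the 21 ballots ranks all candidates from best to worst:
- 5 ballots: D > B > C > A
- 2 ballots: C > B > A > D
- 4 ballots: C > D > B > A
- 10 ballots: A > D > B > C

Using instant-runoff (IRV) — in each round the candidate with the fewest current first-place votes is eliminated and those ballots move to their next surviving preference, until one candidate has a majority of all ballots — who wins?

Round 1: A 10, B 0, C 6, D 5. B eliminated.
Round 2: A 10, C 6, D 5. D eliminated.
Round 3: A 10, C 11. C has a majority (≥11).

C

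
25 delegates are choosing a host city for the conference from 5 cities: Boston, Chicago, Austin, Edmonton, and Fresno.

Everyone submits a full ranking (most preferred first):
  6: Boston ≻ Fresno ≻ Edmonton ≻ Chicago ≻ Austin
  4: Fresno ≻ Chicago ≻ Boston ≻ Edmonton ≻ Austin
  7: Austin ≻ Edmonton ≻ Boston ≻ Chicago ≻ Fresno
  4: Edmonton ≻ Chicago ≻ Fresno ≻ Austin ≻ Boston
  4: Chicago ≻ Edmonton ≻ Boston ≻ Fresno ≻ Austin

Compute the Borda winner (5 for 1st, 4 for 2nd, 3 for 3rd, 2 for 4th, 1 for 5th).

Boston: 6×5 + 4×3 + 7×3 + 4×1 + 4×3 = 79
Chicago: 6×2 + 4×4 + 7×2 + 4×4 + 4×5 = 78
Austin: 6×1 + 4×1 + 7×5 + 4×2 + 4×1 = 57
Edmonton: 6×3 + 4×2 + 7×4 + 4×5 + 4×4 = 90
Fresno: 6×4 + 4×5 + 7×1 + 4×3 + 4×2 = 71

Edmonton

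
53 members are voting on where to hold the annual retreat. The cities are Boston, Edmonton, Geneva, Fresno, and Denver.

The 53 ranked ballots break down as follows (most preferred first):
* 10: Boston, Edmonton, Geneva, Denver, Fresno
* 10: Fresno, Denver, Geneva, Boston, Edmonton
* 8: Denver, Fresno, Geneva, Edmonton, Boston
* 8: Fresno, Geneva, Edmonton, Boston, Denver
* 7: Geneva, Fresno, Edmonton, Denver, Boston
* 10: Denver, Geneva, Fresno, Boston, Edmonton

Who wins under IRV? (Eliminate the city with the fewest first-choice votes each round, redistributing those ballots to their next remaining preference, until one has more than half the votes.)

Denver

Round 1: Boston 10, Edmonton 0, Geneva 7, Fresno 18, Denver 18. Edmonton eliminated.
Round 2: Boston 10, Geneva 7, Fresno 18, Denver 18. Geneva eliminated.
Round 3: Boston 10, Fresno 25, Denver 18. Boston eliminated.
Round 4: Fresno 25, Denver 28. Denver has a majority (≥27).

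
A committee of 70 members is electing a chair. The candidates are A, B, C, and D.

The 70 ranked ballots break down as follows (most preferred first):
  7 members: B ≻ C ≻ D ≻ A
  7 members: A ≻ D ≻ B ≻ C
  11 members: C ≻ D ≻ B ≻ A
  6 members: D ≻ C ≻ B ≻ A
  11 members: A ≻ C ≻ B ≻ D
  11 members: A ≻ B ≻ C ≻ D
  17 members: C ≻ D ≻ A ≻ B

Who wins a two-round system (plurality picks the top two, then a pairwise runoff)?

C

Round 1 first-place votes: A 29, B 7, C 28, D 6. A and C advance.
Runoff: A is ranked above C on 29 ballots, C above A on 41.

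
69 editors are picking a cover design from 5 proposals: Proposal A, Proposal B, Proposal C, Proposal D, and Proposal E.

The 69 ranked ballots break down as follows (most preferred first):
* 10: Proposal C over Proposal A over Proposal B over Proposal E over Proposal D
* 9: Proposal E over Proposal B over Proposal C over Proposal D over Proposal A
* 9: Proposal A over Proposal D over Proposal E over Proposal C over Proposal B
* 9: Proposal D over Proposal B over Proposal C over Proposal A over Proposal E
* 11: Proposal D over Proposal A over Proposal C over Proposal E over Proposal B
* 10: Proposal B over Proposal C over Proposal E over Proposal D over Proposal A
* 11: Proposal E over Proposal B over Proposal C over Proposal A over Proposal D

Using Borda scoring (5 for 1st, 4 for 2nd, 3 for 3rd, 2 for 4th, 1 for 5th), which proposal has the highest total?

Proposal A: 10×4 + 9×1 + 9×5 + 9×2 + 11×4 + 10×1 + 11×2 = 188
Proposal B: 10×3 + 9×4 + 9×1 + 9×4 + 11×1 + 10×5 + 11×4 = 216
Proposal C: 10×5 + 9×3 + 9×2 + 9×3 + 11×3 + 10×4 + 11×3 = 228
Proposal D: 10×1 + 9×2 + 9×4 + 9×5 + 11×5 + 10×2 + 11×1 = 195
Proposal E: 10×2 + 9×5 + 9×3 + 9×1 + 11×2 + 10×3 + 11×5 = 208

Proposal C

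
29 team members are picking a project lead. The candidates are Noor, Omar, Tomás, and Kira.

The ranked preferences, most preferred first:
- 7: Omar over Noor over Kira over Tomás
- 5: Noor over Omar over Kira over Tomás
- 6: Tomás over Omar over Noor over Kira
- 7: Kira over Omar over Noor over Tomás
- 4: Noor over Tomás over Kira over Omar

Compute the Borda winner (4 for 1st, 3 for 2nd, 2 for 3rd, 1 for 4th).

Omar

Noor: 7×3 + 5×4 + 6×2 + 7×2 + 4×4 = 83
Omar: 7×4 + 5×3 + 6×3 + 7×3 + 4×1 = 86
Tomás: 7×1 + 5×1 + 6×4 + 7×1 + 4×3 = 55
Kira: 7×2 + 5×2 + 6×1 + 7×4 + 4×2 = 66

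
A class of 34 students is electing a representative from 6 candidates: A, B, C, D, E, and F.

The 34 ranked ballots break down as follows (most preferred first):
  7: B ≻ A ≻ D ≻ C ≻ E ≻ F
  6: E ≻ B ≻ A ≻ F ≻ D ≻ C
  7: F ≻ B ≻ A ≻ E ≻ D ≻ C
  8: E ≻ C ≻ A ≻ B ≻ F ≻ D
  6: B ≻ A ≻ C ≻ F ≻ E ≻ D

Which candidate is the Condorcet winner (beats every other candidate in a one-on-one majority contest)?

B vs A: 26–8
B vs C: 26–8
B vs D: 34–0
B vs E: 20–14
B vs F: 27–7
B beats every other candidate.

B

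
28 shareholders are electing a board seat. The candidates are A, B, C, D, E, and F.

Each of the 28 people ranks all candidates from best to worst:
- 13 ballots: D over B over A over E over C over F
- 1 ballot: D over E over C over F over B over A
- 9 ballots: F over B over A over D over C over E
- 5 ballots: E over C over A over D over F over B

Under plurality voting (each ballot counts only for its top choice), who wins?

D

First-place votes: A 0, B 0, C 0, D 14, E 5, F 9.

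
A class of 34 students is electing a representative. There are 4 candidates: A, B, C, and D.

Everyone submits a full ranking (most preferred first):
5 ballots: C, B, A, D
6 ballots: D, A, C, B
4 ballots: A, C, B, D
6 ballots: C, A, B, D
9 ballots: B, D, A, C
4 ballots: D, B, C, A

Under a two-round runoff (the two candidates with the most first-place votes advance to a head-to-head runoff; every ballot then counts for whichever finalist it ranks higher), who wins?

D

Round 1 first-place votes: A 4, B 9, C 11, D 10. C and D advance.
Runoff: C is ranked above D on 15 ballots, D above C on 19.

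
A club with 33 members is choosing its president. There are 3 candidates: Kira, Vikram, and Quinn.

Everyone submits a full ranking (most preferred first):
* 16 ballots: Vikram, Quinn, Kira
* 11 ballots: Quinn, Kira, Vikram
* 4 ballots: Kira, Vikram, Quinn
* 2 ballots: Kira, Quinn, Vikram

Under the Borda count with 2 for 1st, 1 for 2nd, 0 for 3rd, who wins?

Quinn

Kira: 16×0 + 11×1 + 4×2 + 2×2 = 23
Vikram: 16×2 + 11×0 + 4×1 + 2×0 = 36
Quinn: 16×1 + 11×2 + 4×0 + 2×1 = 40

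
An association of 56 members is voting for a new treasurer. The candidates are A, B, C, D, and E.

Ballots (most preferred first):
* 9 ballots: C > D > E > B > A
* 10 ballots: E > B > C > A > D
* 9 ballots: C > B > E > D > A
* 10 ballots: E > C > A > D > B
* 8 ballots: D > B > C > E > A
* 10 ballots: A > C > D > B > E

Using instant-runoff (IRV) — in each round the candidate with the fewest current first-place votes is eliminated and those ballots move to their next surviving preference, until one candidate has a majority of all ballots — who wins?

C

Round 1: A 10, B 0, C 18, D 8, E 20. B eliminated.
Round 2: A 10, C 18, D 8, E 20. D eliminated.
Round 3: A 10, C 26, E 20. A eliminated.
Round 4: C 36, E 20. C has a majority (≥29).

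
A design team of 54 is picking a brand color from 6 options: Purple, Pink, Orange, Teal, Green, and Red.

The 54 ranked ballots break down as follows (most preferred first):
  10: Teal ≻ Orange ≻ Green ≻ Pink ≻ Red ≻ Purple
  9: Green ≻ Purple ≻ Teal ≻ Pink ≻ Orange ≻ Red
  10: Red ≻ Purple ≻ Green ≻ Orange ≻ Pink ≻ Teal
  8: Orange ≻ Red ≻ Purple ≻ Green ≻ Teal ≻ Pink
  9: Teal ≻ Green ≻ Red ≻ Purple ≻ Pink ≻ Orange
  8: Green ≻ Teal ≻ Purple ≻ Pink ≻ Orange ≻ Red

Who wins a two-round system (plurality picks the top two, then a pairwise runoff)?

Green

Round 1 first-place votes: Purple 0, Pink 0, Orange 8, Teal 19, Green 17, Red 10. Teal and Green advance.
Runoff: Teal is ranked above Green on 19 ballots, Green above Teal on 35.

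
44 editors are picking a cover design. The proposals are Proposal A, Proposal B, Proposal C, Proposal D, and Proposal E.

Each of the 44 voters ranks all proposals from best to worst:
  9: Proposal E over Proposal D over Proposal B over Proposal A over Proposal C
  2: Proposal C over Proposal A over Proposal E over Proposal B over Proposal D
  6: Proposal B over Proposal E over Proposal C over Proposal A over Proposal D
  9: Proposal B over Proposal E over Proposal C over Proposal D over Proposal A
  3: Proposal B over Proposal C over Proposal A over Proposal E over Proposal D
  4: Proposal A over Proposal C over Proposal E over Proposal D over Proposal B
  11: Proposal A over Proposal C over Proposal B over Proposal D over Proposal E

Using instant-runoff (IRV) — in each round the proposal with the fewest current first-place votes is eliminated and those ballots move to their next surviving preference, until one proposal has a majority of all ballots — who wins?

Proposal B

Round 1: Proposal A 15, Proposal B 18, Proposal C 2, Proposal D 0, Proposal E 9. Proposal D eliminated.
Round 2: Proposal A 15, Proposal B 18, Proposal C 2, Proposal E 9. Proposal C eliminated.
Round 3: Proposal A 17, Proposal B 18, Proposal E 9. Proposal E eliminated.
Round 4: Proposal A 17, Proposal B 27. Proposal B has a majority (≥23).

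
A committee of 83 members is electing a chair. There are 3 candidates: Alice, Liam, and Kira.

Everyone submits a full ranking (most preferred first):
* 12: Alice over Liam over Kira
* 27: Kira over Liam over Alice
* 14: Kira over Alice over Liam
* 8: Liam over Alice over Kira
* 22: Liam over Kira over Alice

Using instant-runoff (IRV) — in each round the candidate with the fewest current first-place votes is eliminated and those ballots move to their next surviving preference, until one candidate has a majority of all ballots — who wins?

Round 1: Alice 12, Liam 30, Kira 41. Alice eliminated.
Round 2: Liam 42, Kira 41. Liam has a majority (≥42).

Liam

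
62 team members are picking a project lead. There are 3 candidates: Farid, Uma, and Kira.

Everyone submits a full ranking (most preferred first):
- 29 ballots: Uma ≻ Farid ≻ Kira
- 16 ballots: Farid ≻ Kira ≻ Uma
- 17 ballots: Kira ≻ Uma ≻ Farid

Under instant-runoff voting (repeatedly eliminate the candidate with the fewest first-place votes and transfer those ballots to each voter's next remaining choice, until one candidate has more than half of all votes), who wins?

Kira

Round 1: Farid 16, Uma 29, Kira 17. Farid eliminated.
Round 2: Uma 29, Kira 33. Kira has a majority (≥32).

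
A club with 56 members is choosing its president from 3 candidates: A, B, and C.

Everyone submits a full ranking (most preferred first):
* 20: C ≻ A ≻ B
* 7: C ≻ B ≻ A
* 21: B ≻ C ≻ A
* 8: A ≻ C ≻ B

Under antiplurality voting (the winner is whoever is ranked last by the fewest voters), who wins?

Last-place votes: A 28, B 28, C 0.

C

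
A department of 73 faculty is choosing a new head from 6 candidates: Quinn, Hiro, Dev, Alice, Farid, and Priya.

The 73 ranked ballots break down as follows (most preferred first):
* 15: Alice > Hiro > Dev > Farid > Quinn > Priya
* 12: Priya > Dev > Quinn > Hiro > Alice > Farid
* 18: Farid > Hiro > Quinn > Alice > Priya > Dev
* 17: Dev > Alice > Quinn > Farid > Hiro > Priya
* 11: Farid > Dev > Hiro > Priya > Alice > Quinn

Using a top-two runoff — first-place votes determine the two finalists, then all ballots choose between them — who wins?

Round 1 first-place votes: Quinn 0, Hiro 0, Dev 17, Alice 15, Farid 29, Priya 12. Farid and Dev advance.
Runoff: Farid is ranked above Dev on 29 ballots, Dev above Farid on 44.

Dev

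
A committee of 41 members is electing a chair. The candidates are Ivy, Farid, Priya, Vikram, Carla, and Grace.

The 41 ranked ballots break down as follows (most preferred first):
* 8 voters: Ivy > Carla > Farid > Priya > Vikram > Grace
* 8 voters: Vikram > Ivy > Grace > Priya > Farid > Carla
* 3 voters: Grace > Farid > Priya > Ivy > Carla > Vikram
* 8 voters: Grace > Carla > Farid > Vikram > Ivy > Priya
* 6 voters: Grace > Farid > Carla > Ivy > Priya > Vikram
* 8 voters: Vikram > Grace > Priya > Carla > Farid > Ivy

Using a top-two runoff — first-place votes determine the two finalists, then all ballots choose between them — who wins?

Vikram

Round 1 first-place votes: Ivy 8, Farid 0, Priya 0, Vikram 16, Carla 0, Grace 17. Grace and Vikram advance.
Runoff: Grace is ranked above Vikram on 17 ballots, Vikram above Grace on 24.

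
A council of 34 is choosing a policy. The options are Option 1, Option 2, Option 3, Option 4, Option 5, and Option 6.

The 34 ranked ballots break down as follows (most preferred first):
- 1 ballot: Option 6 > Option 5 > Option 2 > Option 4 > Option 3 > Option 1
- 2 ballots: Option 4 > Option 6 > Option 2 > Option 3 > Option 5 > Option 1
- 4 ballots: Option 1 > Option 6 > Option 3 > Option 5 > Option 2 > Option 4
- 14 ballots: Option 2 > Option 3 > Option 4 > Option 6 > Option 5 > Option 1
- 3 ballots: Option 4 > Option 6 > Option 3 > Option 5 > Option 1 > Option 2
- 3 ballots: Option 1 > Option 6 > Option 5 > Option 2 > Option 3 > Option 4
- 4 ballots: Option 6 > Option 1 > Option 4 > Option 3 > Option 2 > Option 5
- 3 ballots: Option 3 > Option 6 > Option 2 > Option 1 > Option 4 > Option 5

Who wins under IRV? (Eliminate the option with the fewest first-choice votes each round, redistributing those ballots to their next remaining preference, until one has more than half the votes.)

Option 6

Round 1: Option 1 7, Option 2 14, Option 3 3, Option 4 5, Option 5 0, Option 6 5. Option 5 eliminated.
Round 2: Option 1 7, Option 2 14, Option 3 3, Option 4 5, Option 6 5. Option 3 eliminated.
Round 3: Option 1 7, Option 2 14, Option 4 5, Option 6 8. Option 4 eliminated.
Round 4: Option 1 7, Option 2 14, Option 6 13. Option 1 eliminated.
Round 5: Option 2 14, Option 6 20. Option 6 has a majority (≥18).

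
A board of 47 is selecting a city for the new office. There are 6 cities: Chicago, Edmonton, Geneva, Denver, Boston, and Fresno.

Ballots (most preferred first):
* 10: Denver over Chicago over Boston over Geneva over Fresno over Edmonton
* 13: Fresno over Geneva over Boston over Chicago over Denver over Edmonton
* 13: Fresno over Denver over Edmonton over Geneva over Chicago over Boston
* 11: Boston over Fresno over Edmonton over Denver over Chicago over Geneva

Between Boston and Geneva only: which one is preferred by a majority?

Boston is ranked above Geneva on 21 ballots; Geneva above Boston on 26.

Geneva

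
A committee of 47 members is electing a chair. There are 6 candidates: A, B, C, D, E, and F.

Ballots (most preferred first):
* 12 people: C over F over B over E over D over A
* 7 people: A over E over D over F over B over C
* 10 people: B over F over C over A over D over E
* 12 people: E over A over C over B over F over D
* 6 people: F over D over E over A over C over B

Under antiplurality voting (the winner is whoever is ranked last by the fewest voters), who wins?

F

Last-place votes: A 12, B 6, C 7, D 12, E 10, F 0.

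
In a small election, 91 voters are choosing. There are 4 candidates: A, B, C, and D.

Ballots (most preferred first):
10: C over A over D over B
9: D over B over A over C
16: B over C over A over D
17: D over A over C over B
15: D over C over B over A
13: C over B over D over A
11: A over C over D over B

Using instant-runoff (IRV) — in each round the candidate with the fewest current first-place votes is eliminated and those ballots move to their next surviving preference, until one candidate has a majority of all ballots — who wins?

Round 1: A 11, B 16, C 23, D 41. A eliminated.
Round 2: B 16, C 34, D 41. B eliminated.
Round 3: C 50, D 41. C has a majority (≥46).

C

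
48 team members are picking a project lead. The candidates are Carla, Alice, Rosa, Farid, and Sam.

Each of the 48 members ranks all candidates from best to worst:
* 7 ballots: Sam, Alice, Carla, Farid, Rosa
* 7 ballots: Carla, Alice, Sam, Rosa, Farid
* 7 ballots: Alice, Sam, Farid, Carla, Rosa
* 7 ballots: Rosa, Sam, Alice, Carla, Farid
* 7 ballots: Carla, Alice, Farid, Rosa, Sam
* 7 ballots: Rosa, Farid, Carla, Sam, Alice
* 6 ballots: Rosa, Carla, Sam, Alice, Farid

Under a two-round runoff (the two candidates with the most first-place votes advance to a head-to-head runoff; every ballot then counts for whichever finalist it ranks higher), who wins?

Carla

Round 1 first-place votes: Carla 14, Alice 7, Rosa 20, Farid 0, Sam 7. Rosa and Carla advance.
Runoff: Rosa is ranked above Carla on 20 ballots, Carla above Rosa on 28.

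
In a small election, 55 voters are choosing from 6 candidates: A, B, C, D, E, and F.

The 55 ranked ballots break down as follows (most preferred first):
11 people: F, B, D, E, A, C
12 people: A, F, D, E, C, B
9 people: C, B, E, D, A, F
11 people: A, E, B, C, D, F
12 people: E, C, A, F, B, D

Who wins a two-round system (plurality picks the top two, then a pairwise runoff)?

Round 1 first-place votes: A 23, B 0, C 9, D 0, E 12, F 11. A and E advance.
Runoff: A is ranked above E on 23 ballots, E above A on 32.

E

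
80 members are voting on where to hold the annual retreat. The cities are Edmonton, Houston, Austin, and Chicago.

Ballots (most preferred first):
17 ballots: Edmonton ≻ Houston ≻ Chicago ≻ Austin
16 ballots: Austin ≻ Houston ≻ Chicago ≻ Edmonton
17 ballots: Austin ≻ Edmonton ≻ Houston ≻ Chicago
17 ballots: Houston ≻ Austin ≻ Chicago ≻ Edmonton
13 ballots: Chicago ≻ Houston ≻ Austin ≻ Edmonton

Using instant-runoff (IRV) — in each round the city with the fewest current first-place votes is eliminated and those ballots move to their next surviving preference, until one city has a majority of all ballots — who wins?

Round 1: Edmonton 17, Houston 17, Austin 33, Chicago 13. Chicago eliminated.
Round 2: Edmonton 17, Houston 30, Austin 33. Edmonton eliminated.
Round 3: Houston 47, Austin 33. Houston has a majority (≥41).

Houston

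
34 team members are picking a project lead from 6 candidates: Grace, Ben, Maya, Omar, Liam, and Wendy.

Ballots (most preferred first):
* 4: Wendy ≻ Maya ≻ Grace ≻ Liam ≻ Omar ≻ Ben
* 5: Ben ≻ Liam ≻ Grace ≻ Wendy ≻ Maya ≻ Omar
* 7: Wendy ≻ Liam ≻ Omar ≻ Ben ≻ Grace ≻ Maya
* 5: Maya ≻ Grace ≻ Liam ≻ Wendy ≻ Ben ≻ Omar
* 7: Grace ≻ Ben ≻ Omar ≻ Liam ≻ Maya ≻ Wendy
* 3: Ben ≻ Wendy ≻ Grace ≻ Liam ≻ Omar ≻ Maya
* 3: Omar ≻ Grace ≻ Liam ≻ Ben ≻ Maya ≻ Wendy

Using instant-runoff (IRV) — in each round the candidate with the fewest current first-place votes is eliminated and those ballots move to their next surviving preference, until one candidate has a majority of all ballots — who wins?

Round 1: Grace 7, Ben 8, Maya 5, Omar 3, Liam 0, Wendy 11. Liam eliminated.
Round 2: Grace 7, Ben 8, Maya 5, Omar 3, Wendy 11. Omar eliminated.
Round 3: Grace 10, Ben 8, Maya 5, Wendy 11. Maya eliminated.
Round 4: Grace 15, Ben 8, Wendy 11. Ben eliminated.
Round 5: Grace 20, Wendy 14. Grace has a majority (≥18).

Grace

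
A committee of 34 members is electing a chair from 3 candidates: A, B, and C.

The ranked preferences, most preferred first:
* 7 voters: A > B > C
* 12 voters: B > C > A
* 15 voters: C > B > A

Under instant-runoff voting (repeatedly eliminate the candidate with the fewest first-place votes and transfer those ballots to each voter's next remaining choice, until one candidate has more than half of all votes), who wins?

Round 1: A 7, B 12, C 15. A eliminated.
Round 2: B 19, C 15. B has a majority (≥18).

B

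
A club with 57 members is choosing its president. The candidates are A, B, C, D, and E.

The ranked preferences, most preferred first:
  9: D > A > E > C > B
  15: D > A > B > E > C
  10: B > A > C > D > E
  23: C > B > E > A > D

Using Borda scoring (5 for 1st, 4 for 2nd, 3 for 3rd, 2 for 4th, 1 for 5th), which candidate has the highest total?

B

A: 9×4 + 15×4 + 10×4 + 23×2 = 182
B: 9×1 + 15×3 + 10×5 + 23×4 = 196
C: 9×2 + 15×1 + 10×3 + 23×5 = 178
D: 9×5 + 15×5 + 10×2 + 23×1 = 163
E: 9×3 + 15×2 + 10×1 + 23×3 = 136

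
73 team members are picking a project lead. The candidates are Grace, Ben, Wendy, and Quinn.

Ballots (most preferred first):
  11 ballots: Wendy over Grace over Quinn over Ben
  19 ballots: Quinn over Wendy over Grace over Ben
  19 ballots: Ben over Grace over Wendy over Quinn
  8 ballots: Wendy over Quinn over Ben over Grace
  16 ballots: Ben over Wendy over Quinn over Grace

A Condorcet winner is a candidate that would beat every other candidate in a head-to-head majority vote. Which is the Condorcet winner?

Wendy vs Grace: 54–19
Wendy vs Ben: 38–35
Wendy vs Quinn: 54–19
Wendy beats every other candidate.

Wendy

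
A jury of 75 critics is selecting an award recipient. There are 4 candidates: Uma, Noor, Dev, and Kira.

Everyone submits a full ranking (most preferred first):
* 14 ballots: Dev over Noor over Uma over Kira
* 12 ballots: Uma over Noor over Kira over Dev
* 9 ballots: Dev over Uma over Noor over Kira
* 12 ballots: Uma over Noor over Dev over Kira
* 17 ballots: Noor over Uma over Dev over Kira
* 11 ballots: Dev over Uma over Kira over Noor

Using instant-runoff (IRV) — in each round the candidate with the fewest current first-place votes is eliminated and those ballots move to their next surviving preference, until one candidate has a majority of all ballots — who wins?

Round 1: Uma 24, Noor 17, Dev 34, Kira 0. Kira eliminated.
Round 2: Uma 24, Noor 17, Dev 34. Noor eliminated.
Round 3: Uma 41, Dev 34. Uma has a majority (≥38).

Uma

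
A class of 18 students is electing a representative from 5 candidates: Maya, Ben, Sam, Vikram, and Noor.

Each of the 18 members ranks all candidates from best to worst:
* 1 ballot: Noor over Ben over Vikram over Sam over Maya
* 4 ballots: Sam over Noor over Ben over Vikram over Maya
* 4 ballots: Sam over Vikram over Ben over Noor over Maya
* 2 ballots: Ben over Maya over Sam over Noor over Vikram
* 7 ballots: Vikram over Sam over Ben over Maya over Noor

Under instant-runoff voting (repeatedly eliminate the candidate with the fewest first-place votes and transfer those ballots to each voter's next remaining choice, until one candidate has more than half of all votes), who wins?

Sam

Round 1: Maya 0, Ben 2, Sam 8, Vikram 7, Noor 1. Maya eliminated.
Round 2: Ben 2, Sam 8, Vikram 7, Noor 1. Noor eliminated.
Round 3: Ben 3, Sam 8, Vikram 7. Ben eliminated.
Round 4: Sam 10, Vikram 8. Sam has a majority (≥10).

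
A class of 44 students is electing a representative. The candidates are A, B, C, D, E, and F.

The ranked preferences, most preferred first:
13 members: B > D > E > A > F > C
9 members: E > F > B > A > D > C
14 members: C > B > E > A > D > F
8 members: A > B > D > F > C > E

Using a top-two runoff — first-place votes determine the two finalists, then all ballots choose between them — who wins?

B

Round 1 first-place votes: A 8, B 13, C 14, D 0, E 9, F 0. C and B advance.
Runoff: C is ranked above B on 14 ballots, B above C on 30.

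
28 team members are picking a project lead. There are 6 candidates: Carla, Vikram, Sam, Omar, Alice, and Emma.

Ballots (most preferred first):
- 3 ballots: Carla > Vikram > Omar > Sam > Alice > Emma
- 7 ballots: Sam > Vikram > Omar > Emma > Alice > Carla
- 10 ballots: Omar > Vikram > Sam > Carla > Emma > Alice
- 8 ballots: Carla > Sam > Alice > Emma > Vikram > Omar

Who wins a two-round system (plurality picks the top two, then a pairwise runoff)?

Round 1 first-place votes: Carla 11, Vikram 0, Sam 7, Omar 10, Alice 0, Emma 0. Carla and Omar advance.
Runoff: Carla is ranked above Omar on 11 ballots, Omar above Carla on 17.

Omar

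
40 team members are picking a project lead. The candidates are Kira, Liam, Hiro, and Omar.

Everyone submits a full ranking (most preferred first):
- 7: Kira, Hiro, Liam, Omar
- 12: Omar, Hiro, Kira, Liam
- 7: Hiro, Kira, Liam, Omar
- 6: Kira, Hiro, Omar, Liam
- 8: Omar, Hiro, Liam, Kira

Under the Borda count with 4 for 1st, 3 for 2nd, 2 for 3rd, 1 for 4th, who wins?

Hiro

Kira: 7×4 + 12×2 + 7×3 + 6×4 + 8×1 = 105
Liam: 7×2 + 12×1 + 7×2 + 6×1 + 8×2 = 62
Hiro: 7×3 + 12×3 + 7×4 + 6×3 + 8×3 = 127
Omar: 7×1 + 12×4 + 7×1 + 6×2 + 8×4 = 106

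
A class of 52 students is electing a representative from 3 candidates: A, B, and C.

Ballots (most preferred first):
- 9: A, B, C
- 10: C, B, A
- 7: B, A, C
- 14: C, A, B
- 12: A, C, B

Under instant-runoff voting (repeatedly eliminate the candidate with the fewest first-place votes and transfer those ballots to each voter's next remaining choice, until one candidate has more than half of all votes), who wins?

Round 1: A 21, B 7, C 24. B eliminated.
Round 2: A 28, C 24. A has a majority (≥27).

A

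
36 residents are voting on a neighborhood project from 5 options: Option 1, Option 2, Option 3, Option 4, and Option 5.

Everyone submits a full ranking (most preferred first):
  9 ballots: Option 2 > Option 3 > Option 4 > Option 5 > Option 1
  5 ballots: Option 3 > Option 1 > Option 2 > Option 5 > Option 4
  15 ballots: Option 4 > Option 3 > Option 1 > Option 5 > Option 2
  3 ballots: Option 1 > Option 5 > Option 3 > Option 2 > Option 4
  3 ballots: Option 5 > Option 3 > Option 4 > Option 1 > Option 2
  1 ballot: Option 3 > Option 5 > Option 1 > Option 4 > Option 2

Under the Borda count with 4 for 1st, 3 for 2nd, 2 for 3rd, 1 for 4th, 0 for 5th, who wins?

Option 1: 9×0 + 5×3 + 15×2 + 3×4 + 3×1 + 1×2 = 62
Option 2: 9×4 + 5×2 + 15×0 + 3×1 + 3×0 + 1×0 = 49
Option 3: 9×3 + 5×4 + 15×3 + 3×2 + 3×3 + 1×4 = 111
Option 4: 9×2 + 5×0 + 15×4 + 3×0 + 3×2 + 1×1 = 85
Option 5: 9×1 + 5×1 + 15×1 + 3×3 + 3×4 + 1×3 = 53

Option 3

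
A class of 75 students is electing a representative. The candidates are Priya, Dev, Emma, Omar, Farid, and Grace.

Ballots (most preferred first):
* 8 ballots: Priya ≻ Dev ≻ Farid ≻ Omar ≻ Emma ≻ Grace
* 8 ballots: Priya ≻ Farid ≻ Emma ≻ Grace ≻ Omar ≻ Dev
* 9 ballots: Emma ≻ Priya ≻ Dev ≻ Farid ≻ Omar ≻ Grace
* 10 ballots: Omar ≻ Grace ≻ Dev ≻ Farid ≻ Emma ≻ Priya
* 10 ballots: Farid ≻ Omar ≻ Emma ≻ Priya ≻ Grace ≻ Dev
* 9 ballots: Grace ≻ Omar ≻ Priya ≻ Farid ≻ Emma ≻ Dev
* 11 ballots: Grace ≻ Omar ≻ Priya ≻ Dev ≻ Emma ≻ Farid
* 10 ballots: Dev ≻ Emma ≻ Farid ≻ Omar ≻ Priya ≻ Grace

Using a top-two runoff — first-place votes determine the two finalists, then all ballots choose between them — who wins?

Round 1 first-place votes: Priya 16, Dev 10, Emma 9, Omar 10, Farid 10, Grace 20. Grace and Priya advance.
Runoff: Grace is ranked above Priya on 30 ballots, Priya above Grace on 45.

Priya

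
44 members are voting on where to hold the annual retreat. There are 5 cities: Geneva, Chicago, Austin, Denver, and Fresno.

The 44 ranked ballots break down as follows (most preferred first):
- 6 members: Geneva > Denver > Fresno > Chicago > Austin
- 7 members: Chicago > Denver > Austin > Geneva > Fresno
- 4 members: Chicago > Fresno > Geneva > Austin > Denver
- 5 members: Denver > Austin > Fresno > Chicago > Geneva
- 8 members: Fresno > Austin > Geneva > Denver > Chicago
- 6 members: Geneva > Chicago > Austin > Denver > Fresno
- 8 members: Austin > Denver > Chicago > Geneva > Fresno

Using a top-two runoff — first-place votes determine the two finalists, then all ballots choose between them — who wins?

Chicago

Round 1 first-place votes: Geneva 12, Chicago 11, Austin 8, Denver 5, Fresno 8. Geneva and Chicago advance.
Runoff: Geneva is ranked above Chicago on 20 ballots, Chicago above Geneva on 24.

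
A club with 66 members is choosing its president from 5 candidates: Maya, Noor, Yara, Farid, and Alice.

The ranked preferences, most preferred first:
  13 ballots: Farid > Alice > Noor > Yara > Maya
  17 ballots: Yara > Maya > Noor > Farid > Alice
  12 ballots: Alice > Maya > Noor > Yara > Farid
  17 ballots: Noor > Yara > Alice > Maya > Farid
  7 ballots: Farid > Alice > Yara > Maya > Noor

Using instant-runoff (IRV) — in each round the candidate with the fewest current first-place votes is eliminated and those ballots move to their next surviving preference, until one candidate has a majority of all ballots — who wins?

Round 1: Maya 0, Noor 17, Yara 17, Farid 20, Alice 12. Maya eliminated.
Round 2: Noor 17, Yara 17, Farid 20, Alice 12. Alice eliminated.
Round 3: Noor 29, Yara 17, Farid 20. Yara eliminated.
Round 4: Noor 46, Farid 20. Noor has a majority (≥34).

Noor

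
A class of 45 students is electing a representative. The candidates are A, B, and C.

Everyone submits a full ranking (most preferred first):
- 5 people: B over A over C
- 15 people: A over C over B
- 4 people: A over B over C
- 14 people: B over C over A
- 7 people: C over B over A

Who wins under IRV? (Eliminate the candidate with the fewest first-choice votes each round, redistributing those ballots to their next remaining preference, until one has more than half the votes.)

Round 1: A 19, B 19, C 7. C eliminated.
Round 2: A 19, B 26. B has a majority (≥23).

B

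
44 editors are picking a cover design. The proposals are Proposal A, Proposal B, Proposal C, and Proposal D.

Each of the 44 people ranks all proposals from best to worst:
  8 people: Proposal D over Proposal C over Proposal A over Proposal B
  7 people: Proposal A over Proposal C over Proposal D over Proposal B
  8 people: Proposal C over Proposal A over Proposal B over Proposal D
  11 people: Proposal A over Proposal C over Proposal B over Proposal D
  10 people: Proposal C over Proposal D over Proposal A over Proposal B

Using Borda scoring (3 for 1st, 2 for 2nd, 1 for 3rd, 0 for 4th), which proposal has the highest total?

Proposal C

Proposal A: 8×1 + 7×3 + 8×2 + 11×3 + 10×1 = 88
Proposal B: 8×0 + 7×0 + 8×1 + 11×1 + 10×0 = 19
Proposal C: 8×2 + 7×2 + 8×3 + 11×2 + 10×3 = 106
Proposal D: 8×3 + 7×1 + 8×0 + 11×0 + 10×2 = 51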